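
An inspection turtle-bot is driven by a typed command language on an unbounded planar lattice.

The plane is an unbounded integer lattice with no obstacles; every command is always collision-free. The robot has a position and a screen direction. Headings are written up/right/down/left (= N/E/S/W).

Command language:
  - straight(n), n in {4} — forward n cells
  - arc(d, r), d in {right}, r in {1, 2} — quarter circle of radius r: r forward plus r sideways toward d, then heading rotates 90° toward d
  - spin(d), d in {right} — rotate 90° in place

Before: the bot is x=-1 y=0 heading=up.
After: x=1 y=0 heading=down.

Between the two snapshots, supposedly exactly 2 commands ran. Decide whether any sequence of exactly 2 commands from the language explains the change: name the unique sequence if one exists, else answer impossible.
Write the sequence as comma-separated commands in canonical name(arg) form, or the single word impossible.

key: position moved to (1,0) AND the heading swung to S — translation plus rotation needed
begin: x=-1 y=0 heading=up
t=1 arc(right, 1) ⇒ x=0 y=1 heading=right
t=2 arc(right, 1) ⇒ x=1 y=0 heading=down
uniquely the one of 16 2-step routes that fits.

arc(right, 1), arc(right, 1)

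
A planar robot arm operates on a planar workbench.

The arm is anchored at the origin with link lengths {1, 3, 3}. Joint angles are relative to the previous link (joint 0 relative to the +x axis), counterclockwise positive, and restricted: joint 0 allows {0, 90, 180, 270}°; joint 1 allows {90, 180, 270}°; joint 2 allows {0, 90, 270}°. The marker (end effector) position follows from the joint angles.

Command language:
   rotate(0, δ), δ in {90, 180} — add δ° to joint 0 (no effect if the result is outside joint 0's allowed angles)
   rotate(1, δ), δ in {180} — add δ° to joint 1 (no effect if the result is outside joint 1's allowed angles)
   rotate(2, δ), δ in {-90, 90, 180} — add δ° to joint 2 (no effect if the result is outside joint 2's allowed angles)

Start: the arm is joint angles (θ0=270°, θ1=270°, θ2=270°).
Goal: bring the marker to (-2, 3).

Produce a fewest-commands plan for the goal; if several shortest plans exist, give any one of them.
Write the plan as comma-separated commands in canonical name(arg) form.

from: joint angles (θ0=270°, θ1=270°, θ2=270°)
step 1 (rotate(2, 180)): joint angles (θ0=270°, θ1=270°, θ2=90°)
step 2 (rotate(1, 180)): joint angles (θ0=270°, θ1=90°, θ2=90°)
step 3 (rotate(0, 90)): joint angles (θ0=0°, θ1=90°, θ2=90°)
no 2-step plan works, so 3 is optimal.

rotate(2, 180), rotate(1, 180), rotate(0, 90)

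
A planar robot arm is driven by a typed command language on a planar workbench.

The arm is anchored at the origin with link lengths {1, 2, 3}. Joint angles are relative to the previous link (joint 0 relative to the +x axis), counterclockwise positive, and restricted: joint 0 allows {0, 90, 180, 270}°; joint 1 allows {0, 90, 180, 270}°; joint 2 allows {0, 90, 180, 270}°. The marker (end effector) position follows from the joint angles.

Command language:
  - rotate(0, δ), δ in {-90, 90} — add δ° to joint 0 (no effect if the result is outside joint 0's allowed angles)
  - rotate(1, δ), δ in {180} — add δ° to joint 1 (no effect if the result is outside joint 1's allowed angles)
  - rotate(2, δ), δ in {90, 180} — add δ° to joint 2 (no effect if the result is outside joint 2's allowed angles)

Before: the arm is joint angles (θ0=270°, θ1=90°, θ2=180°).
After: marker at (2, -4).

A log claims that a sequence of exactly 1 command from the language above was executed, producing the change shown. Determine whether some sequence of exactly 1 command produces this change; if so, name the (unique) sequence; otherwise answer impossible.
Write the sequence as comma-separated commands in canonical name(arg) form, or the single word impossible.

rotate(2, 90)

t0: joint angles (θ0=270°, θ1=90°, θ2=180°)
[1] after rotate(2, 90): joint angles (θ0=270°, θ1=90°, θ2=270°)
uniquely the one of 5 1-step routes that fits.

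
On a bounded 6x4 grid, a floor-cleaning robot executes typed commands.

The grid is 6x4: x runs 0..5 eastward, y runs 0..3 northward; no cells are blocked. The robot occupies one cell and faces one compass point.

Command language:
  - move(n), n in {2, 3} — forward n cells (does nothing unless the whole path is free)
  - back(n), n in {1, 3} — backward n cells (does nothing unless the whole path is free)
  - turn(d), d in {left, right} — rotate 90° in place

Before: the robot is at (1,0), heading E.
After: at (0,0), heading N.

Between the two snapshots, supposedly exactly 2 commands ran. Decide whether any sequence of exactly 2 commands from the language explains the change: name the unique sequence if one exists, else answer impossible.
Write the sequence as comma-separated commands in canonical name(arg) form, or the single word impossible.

back(1), turn(left)

key: position moved to (0,0) AND the heading swung to N — translation plus rotation needed
from: at (1,0), heading E
step 1 (back(1)): at (0,0), heading E
step 2 (turn(left)): at (0,0), heading N
no other 2-command option fits: unique.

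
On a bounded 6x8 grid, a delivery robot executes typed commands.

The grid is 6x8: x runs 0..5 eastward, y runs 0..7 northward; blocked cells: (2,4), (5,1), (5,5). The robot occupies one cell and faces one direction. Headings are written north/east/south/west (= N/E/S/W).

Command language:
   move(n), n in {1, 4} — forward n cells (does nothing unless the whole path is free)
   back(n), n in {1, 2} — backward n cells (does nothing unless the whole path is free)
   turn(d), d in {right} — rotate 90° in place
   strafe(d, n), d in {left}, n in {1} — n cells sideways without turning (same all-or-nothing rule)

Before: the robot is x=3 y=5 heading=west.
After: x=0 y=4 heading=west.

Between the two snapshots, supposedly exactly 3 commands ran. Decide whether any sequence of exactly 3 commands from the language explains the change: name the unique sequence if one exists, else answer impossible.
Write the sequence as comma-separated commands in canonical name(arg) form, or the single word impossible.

back(1), move(4), strafe(left, 1)

key: order matters: swapping back(1) and strafe(left, 1) lands elsewhere
from: x=3 y=5 heading=west
step 1 (back(1)): x=4 y=5 heading=west
step 2 (move(4)): x=0 y=5 heading=west
step 3 (strafe(left, 1)): x=0 y=4 heading=west
uniquely the one of 216 3-step routes that fits.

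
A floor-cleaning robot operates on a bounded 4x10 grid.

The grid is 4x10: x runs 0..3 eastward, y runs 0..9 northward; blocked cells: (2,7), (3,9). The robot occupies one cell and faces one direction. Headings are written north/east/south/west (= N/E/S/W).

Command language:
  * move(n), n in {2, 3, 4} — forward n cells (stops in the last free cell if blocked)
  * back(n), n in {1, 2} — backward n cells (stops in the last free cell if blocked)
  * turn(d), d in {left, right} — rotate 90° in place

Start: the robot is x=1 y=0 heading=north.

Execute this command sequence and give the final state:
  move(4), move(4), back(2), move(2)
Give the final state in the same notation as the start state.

x=1 y=8 heading=north

start: x=1 y=0 heading=north
[1] after move(4): x=1 y=4 heading=north
[2] after move(4): x=1 y=8 heading=north
[3] after back(2): x=1 y=6 heading=north
[4] after move(2): x=1 y=8 heading=north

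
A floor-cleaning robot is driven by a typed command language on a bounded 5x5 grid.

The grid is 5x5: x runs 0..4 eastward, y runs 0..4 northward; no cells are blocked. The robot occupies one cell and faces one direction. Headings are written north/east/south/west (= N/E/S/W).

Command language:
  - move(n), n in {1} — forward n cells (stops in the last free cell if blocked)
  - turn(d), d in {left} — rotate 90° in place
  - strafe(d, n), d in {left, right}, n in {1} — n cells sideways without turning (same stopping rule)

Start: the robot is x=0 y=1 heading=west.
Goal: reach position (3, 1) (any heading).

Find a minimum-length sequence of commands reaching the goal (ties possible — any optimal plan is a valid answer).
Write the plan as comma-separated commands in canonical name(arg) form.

turn(left), strafe(left, 1), strafe(left, 1), strafe(left, 1)

start: x=0 y=1 heading=west
t=1 turn(left) ⇒ x=0 y=1 heading=south
t=2 strafe(left, 1) ⇒ x=1 y=1 heading=south
t=3 strafe(left, 1) ⇒ x=2 y=1 heading=south
t=4 strafe(left, 1) ⇒ x=3 y=1 heading=south
shorter routes all fall short; 4 is best.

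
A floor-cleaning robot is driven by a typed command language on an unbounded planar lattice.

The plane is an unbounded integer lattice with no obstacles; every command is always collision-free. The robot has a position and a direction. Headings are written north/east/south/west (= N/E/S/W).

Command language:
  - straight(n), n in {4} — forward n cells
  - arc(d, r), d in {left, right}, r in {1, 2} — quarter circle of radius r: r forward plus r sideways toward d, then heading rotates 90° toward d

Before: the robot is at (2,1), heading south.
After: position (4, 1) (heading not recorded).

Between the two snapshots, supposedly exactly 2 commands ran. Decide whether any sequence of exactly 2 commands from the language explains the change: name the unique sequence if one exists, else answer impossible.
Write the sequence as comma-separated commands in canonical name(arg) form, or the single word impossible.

arc(left, 1), arc(left, 1)

from: at (2,1), heading south
t=1 arc(left, 1) ⇒ at (3,0), heading east
t=2 arc(left, 1) ⇒ at (4,1), heading north
no rival 2-sequence matches.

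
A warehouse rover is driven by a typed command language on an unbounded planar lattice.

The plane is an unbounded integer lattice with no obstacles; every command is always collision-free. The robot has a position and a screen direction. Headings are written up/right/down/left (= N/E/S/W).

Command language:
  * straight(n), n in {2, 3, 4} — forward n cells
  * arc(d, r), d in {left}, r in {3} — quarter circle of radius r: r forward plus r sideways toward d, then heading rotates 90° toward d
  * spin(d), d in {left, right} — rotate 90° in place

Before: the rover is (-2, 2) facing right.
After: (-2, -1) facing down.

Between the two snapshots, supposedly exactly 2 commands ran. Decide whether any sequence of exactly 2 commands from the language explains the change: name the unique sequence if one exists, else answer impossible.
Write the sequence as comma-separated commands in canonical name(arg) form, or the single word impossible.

key: order matters: swapping spin(right) and straight(3) lands elsewhere
from: (-2, 2) facing right
[1] after spin(right): (-2, 2) facing down
[2] after straight(3): (-2, -1) facing down
uniquely the one of 36 2-step routes that fits.

spin(right), straight(3)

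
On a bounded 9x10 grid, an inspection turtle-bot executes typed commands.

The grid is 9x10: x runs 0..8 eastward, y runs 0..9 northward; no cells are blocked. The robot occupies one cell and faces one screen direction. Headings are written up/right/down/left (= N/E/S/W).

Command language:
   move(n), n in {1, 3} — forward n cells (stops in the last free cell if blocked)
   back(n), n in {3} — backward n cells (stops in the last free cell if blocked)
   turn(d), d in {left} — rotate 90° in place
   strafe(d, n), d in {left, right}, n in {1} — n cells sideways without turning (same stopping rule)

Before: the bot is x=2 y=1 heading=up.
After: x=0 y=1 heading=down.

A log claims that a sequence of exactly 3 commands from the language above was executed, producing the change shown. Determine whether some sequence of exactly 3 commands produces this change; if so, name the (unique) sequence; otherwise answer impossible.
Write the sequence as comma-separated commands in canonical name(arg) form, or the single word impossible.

key: move(3) runs into the grid edge before its full distance
start: x=2 y=1 heading=up
1. turn(left) → x=2 y=1 heading=left
2. move(3) → x=0 y=1 heading=left
3. turn(left) → x=0 y=1 heading=down
no other 3-command option fits: unique.

turn(left), move(3), turn(left)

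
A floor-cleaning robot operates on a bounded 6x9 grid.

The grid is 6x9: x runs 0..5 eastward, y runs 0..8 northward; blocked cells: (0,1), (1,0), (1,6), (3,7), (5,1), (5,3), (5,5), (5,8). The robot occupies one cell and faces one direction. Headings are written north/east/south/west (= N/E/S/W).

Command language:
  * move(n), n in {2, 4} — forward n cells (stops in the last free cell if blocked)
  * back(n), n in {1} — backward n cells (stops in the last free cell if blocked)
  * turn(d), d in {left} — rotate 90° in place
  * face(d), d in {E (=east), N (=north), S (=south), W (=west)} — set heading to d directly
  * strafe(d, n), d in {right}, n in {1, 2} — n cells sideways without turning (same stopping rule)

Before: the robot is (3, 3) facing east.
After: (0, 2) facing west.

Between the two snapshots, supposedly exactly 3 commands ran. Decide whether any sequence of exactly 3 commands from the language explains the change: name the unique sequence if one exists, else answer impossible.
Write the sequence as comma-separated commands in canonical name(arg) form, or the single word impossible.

strafe(right, 1), face(W), move(4)

key: move(4) runs into the grid edge before its full distance
initial: (3, 3) facing east
[1] after strafe(right, 1): (3, 2) facing east
[2] after face(W): (3, 2) facing west
[3] after move(4): (0, 2) facing west
no rival 3-sequence matches.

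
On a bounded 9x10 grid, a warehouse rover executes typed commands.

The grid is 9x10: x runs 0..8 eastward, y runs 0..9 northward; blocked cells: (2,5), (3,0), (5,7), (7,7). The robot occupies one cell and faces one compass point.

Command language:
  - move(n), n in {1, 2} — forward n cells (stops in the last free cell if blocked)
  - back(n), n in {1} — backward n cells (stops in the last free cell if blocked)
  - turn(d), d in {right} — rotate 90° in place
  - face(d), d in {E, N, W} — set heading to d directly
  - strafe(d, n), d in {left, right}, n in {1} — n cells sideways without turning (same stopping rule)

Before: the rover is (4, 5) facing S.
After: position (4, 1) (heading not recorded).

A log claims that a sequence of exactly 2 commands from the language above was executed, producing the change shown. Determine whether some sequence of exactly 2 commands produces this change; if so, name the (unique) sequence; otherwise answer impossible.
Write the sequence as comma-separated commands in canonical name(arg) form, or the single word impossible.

t0: (4, 5) facing S
step 1 (move(2)): (4, 3) facing S
step 2 (move(2)): (4, 1) facing S
no other 2-command option fits: unique.

move(2), move(2)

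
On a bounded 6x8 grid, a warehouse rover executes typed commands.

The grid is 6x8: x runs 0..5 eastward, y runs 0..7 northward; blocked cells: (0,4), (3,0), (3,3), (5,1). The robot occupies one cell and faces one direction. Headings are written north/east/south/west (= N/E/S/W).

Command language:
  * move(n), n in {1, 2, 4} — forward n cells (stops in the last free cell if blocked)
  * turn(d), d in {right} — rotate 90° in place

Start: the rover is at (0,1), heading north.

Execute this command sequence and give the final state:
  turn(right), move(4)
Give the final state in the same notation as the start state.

from: at (0,1), heading north
step 1 (turn(right)): at (0,1), heading east
step 2 (move(4)): at (4,1), heading east

at (4,1), heading east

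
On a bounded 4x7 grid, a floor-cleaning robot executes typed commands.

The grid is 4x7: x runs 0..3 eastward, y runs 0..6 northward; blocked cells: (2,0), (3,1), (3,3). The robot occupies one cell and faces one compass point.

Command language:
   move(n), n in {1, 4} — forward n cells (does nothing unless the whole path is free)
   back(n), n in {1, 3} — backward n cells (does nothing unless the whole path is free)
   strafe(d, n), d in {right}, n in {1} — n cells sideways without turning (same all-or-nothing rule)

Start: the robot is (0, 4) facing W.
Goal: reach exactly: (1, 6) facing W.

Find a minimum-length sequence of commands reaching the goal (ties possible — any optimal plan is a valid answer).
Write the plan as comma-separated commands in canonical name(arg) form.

from: (0, 4) facing W
step 1 (strafe(right, 1)): (0, 5) facing W
step 2 (strafe(right, 1)): (0, 6) facing W
step 3 (back(1)): (1, 6) facing W
shorter routes all fall short; 3 is best.

strafe(right, 1), strafe(right, 1), back(1)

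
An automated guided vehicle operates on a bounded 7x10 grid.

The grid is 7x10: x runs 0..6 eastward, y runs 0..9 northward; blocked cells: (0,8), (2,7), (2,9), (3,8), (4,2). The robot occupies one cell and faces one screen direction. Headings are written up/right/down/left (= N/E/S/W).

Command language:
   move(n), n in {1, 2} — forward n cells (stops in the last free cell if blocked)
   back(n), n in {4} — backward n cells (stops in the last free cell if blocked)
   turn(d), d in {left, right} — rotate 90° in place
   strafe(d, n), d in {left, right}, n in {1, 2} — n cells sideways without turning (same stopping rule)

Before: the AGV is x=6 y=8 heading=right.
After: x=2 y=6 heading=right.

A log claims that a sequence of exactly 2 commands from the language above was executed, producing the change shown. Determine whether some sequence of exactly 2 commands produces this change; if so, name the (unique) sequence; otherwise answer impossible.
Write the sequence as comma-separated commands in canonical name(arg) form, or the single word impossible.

strafe(right, 2), back(4)

key: order matters: swapping strafe(right, 2) and back(4) lands elsewhere
start: x=6 y=8 heading=right
[1] after strafe(right, 2): x=6 y=6 heading=right
[2] after back(4): x=2 y=6 heading=right
no rival 2-sequence matches.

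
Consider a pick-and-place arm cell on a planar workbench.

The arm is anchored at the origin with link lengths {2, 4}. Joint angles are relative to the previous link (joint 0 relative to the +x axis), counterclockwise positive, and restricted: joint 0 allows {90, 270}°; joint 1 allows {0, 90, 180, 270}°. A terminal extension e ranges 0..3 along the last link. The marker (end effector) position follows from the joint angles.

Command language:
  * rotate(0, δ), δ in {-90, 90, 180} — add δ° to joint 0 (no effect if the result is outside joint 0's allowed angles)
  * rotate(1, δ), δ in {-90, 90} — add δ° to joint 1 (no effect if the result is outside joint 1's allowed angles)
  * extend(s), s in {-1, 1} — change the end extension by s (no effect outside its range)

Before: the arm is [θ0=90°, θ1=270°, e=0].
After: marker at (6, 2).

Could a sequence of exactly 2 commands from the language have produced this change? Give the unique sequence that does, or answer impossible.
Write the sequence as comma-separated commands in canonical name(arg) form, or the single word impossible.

begin: [θ0=90°, θ1=270°, e=0]
step 1 (extend(1)): [θ0=90°, θ1=270°, e=1]
step 2 (extend(1)): [θ0=90°, θ1=270°, e=2]
uniquely the one of 49 2-step routes that fits.

extend(1), extend(1)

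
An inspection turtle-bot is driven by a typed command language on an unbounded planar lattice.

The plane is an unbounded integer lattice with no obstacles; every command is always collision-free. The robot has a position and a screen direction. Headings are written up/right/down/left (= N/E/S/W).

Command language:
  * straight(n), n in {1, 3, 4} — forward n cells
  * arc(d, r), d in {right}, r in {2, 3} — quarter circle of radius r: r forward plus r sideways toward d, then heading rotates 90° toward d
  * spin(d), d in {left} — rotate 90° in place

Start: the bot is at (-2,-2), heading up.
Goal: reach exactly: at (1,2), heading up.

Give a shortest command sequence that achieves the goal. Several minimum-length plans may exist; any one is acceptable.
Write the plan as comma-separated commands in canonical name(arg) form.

straight(1), arc(right, 3), spin(left)

initial: at (-2,-2), heading up
[1] after straight(1): at (-2,-1), heading up
[2] after arc(right, 3): at (1,2), heading right
[3] after spin(left): at (1,2), heading up
shorter routes all fall short; 3 is best.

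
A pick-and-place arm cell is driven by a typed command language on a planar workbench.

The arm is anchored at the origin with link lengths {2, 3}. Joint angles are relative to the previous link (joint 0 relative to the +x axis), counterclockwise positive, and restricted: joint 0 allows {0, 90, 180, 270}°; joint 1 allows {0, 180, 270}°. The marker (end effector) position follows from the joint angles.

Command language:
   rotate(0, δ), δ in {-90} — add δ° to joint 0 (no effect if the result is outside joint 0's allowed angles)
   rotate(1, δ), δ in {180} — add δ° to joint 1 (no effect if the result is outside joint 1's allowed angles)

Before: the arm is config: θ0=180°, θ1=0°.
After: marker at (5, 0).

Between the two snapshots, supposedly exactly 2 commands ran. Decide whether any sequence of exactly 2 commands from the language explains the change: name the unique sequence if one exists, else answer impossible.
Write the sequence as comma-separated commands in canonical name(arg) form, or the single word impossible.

start: config: θ0=180°, θ1=0°
step 1 (rotate(0, -90)): config: θ0=90°, θ1=0°
step 2 (rotate(0, -90)): config: θ0=0°, θ1=0°
no rival 2-sequence matches.

rotate(0, -90), rotate(0, -90)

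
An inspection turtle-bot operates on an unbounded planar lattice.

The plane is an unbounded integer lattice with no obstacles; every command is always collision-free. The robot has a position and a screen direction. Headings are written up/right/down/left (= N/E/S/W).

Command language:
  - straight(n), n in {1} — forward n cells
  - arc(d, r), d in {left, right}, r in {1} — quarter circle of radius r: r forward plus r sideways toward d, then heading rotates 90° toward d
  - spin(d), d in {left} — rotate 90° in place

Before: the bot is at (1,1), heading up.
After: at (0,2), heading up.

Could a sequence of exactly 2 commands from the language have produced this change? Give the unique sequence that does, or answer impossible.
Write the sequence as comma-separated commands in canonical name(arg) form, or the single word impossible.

spin(left), arc(right, 1)

key: order matters: swapping spin(left) and arc(right, 1) lands elsewhere
start: at (1,1), heading up
t=1 spin(left) ⇒ at (1,1), heading left
t=2 arc(right, 1) ⇒ at (0,2), heading up
all 16 alternatives checked — unique.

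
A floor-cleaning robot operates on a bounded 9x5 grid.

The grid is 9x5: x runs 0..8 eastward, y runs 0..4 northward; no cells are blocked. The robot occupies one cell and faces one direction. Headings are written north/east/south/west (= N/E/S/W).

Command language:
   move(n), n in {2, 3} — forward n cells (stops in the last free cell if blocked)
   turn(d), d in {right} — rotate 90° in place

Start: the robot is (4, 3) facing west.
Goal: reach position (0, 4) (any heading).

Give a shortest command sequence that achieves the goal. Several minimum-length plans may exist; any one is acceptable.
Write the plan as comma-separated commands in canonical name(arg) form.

move(3), move(3), turn(right), move(3)

initial: (4, 3) facing west
step 1 (move(3)): (1, 3) facing west
step 2 (move(3)): (0, 3) facing west
step 3 (turn(right)): (0, 3) facing north
step 4 (move(3)): (0, 4) facing north
minimal: 4 command(s), checked below 4.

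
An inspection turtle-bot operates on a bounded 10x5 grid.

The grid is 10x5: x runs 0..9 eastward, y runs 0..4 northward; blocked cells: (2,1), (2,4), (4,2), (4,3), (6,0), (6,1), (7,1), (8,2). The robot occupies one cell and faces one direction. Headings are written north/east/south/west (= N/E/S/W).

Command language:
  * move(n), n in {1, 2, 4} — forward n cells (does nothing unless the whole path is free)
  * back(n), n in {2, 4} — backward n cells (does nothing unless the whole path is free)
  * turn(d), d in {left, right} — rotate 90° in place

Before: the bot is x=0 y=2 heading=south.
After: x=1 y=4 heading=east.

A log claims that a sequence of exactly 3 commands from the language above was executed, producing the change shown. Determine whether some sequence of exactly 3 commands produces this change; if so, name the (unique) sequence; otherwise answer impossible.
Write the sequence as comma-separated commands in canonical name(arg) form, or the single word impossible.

back(2), turn(left), move(1)

key: cell and facing (now E) both changed — the 3 commands mix motion and turning
t0: x=0 y=2 heading=south
[1] after back(2): x=0 y=4 heading=south
[2] after turn(left): x=0 y=4 heading=east
[3] after move(1): x=1 y=4 heading=east
all 343 alternatives checked — unique.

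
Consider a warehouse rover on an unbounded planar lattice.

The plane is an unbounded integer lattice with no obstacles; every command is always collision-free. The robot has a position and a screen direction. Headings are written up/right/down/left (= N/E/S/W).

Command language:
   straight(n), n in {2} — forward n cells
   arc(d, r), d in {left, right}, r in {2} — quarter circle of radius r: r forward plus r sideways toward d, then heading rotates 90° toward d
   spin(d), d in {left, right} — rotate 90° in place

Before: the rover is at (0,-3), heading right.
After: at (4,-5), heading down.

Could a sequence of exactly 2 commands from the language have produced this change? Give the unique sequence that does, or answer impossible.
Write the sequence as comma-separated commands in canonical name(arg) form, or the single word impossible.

key: order matters: swapping straight(2) and arc(right, 2) lands elsewhere
begin: at (0,-3), heading right
[1] after straight(2): at (2,-3), heading right
[2] after arc(right, 2): at (4,-5), heading down
uniquely the one of 25 2-step routes that fits.

straight(2), arc(right, 2)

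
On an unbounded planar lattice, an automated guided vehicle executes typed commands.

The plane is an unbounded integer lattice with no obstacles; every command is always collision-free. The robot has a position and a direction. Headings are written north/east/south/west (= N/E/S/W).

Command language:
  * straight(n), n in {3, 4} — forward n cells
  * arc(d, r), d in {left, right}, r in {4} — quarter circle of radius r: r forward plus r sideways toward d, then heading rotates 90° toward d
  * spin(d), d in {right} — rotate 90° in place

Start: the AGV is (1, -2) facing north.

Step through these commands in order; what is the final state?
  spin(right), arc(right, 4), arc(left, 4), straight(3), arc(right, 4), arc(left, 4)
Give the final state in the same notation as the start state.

initial: (1, -2) facing north
1. spin(right) → (1, -2) facing east
2. arc(right, 4) → (5, -6) facing south
3. arc(left, 4) → (9, -10) facing east
4. straight(3) → (12, -10) facing east
5. arc(right, 4) → (16, -14) facing south
6. arc(left, 4) → (20, -18) facing east

(20, -18) facing east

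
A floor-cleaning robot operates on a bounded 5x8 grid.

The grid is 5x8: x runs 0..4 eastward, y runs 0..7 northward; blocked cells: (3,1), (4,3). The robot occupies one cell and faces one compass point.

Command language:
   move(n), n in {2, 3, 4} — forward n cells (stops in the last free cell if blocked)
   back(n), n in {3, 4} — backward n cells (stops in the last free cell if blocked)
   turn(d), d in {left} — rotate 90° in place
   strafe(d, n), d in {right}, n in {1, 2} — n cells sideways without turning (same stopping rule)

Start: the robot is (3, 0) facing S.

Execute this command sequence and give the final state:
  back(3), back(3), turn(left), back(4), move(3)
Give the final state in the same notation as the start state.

from: (3, 0) facing S
t=1 back(3) ⇒ (3, 0) facing S
t=2 back(3) ⇒ (3, 0) facing S
t=3 turn(left) ⇒ (3, 0) facing E
t=4 back(4) ⇒ (0, 0) facing E
t=5 move(3) ⇒ (3, 0) facing E

(3, 0) facing E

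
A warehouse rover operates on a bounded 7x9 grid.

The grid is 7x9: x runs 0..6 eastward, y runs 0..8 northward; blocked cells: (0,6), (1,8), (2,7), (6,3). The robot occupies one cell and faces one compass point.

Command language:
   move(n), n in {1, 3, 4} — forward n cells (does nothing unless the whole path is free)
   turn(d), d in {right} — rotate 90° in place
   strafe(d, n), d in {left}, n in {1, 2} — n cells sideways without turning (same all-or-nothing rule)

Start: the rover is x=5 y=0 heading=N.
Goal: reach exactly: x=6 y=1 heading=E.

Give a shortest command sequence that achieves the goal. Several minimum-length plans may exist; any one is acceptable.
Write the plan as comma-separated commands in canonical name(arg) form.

start: x=5 y=0 heading=N
1. move(1) → x=5 y=1 heading=N
2. turn(right) → x=5 y=1 heading=E
3. move(1) → x=6 y=1 heading=E
shorter routes all fall short; 3 is best.

move(1), turn(right), move(1)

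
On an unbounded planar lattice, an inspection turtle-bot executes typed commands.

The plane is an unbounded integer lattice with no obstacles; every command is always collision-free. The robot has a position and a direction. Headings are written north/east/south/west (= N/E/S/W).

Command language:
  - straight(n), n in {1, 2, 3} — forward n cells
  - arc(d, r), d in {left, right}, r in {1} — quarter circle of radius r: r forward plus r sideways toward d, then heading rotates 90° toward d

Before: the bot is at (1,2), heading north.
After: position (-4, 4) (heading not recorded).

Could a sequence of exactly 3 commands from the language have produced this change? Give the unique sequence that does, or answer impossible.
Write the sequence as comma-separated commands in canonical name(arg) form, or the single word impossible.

key: running arc(right, 1) before arc(left, 1) would end elsewhere — order is forced
start: at (1,2), heading north
[1] after arc(left, 1): at (0,3), heading west
[2] after straight(3): at (-3,3), heading west
[3] after arc(right, 1): at (-4,4), heading north
all 125 alternatives checked — unique.

arc(left, 1), straight(3), arc(right, 1)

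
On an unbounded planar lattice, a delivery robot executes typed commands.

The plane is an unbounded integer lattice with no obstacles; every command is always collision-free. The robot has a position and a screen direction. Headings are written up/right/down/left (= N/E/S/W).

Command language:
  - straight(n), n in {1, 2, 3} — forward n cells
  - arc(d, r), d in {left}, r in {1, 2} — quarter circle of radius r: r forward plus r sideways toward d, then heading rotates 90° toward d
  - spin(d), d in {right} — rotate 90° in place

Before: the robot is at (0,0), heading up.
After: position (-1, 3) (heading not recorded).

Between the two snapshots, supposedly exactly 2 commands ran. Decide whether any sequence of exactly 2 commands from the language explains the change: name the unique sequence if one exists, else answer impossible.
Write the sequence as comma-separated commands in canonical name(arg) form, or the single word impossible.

key: order matters: swapping straight(2) and arc(left, 1) lands elsewhere
start: at (0,0), heading up
t=1 straight(2) ⇒ at (0,2), heading up
t=2 arc(left, 1) ⇒ at (-1,3), heading left
all 36 alternatives checked — unique.

straight(2), arc(left, 1)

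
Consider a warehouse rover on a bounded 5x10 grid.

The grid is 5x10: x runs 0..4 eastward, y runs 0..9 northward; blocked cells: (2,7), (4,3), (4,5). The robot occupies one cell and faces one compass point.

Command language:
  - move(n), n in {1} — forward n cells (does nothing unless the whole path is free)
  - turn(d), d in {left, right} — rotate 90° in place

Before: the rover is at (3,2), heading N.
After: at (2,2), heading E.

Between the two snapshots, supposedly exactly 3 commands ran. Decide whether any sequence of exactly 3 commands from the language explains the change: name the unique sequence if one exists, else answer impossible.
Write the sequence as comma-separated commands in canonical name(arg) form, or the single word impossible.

checked all 3-command options: none fits.

impossible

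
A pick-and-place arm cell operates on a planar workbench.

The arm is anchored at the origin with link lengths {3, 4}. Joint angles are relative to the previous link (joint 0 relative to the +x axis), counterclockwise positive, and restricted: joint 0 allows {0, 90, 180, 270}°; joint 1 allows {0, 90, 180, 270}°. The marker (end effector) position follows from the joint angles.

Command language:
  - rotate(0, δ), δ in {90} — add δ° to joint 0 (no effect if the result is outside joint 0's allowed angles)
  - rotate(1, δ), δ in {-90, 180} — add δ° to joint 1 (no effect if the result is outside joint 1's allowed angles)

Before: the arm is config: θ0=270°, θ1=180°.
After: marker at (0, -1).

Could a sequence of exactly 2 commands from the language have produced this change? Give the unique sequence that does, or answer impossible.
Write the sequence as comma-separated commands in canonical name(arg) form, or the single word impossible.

begin: config: θ0=270°, θ1=180°
step 1 (rotate(0, 90)): config: θ0=0°, θ1=180°
step 2 (rotate(0, 90)): config: θ0=90°, θ1=180°
all 9 alternatives checked — unique.

rotate(0, 90), rotate(0, 90)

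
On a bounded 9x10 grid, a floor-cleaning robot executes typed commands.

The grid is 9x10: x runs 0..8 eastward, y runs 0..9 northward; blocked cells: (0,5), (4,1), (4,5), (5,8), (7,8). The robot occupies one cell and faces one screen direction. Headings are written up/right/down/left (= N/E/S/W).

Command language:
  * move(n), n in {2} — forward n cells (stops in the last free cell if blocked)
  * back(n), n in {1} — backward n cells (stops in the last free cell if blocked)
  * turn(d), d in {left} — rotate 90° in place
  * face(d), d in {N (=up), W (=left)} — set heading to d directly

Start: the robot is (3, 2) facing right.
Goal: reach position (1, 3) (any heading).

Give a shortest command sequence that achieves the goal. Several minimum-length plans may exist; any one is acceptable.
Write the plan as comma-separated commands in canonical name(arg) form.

start: (3, 2) facing right
step 1 (face(W)): (3, 2) facing left
step 2 (move(2)): (1, 2) facing left
step 3 (turn(left)): (1, 2) facing down
step 4 (back(1)): (1, 3) facing down
nothing shorter than 4 reaches the goal.

face(W), move(2), turn(left), back(1)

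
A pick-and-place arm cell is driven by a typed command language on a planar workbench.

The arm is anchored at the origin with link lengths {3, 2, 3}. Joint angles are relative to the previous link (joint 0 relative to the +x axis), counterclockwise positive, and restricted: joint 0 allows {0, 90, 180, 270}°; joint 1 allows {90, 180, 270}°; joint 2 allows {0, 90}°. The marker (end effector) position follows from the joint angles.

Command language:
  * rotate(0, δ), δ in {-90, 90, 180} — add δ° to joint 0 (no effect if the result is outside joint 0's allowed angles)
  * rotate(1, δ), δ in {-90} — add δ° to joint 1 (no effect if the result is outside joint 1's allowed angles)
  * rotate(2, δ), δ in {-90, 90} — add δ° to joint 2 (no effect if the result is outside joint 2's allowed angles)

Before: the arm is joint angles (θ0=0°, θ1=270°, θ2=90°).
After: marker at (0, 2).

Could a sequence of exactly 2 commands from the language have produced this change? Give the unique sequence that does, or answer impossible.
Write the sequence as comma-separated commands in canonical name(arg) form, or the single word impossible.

t0: joint angles (θ0=0°, θ1=270°, θ2=90°)
[1] after rotate(1, -90): joint angles (θ0=0°, θ1=180°, θ2=90°)
[2] after rotate(1, -90): joint angles (θ0=0°, θ1=90°, θ2=90°)
no other 2-command option fits: unique.

rotate(1, -90), rotate(1, -90)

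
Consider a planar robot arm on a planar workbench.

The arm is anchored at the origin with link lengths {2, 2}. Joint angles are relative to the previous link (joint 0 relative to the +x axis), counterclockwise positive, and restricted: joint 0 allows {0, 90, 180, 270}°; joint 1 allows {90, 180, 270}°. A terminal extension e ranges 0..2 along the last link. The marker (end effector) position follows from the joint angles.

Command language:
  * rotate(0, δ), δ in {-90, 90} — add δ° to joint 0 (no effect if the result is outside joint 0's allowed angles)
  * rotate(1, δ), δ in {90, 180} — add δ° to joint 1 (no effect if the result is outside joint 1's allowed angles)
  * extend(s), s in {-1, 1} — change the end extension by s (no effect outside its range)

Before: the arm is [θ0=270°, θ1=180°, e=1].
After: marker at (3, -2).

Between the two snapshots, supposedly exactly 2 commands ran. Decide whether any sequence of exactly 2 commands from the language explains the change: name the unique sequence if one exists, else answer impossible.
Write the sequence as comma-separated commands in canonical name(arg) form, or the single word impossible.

rotate(1, 90), rotate(1, 180)

key: order matters: swapping rotate(1, 90) and rotate(1, 180) lands elsewhere
t0: [θ0=270°, θ1=180°, e=1]
[1] after rotate(1, 90): [θ0=270°, θ1=270°, e=1]
[2] after rotate(1, 180): [θ0=270°, θ1=90°, e=1]
all 36 alternatives checked — unique.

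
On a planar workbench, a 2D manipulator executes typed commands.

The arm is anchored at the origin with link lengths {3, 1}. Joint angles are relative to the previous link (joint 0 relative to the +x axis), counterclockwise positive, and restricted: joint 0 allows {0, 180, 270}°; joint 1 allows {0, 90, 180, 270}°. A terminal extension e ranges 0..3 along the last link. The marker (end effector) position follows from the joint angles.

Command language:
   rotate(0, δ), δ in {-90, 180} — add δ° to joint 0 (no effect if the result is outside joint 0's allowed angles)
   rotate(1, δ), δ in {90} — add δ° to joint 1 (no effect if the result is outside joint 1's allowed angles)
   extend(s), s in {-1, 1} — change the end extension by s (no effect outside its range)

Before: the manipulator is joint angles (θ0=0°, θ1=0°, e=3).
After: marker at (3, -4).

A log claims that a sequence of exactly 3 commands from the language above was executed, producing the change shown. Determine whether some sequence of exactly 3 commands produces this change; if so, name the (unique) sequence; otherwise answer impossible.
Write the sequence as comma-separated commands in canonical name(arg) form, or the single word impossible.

rotate(1, 90), rotate(1, 90), rotate(1, 90)

from: joint angles (θ0=0°, θ1=0°, e=3)
step 1 (rotate(1, 90)): joint angles (θ0=0°, θ1=90°, e=3)
step 2 (rotate(1, 90)): joint angles (θ0=0°, θ1=180°, e=3)
step 3 (rotate(1, 90)): joint angles (θ0=0°, θ1=270°, e=3)
no rival 3-sequence matches.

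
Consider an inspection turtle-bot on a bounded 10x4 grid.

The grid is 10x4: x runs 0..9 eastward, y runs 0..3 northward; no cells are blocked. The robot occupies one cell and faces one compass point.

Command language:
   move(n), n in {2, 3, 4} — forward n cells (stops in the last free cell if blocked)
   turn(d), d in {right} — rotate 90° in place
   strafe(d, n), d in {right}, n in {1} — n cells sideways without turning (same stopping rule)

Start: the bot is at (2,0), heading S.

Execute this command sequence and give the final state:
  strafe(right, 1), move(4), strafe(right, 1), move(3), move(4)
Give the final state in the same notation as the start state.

at (0,0), heading S

from: at (2,0), heading S
1. strafe(right, 1) → at (1,0), heading S
2. move(4) → at (1,0), heading S
3. strafe(right, 1) → at (0,0), heading S
4. move(3) → at (0,0), heading S
5. move(4) → at (0,0), heading S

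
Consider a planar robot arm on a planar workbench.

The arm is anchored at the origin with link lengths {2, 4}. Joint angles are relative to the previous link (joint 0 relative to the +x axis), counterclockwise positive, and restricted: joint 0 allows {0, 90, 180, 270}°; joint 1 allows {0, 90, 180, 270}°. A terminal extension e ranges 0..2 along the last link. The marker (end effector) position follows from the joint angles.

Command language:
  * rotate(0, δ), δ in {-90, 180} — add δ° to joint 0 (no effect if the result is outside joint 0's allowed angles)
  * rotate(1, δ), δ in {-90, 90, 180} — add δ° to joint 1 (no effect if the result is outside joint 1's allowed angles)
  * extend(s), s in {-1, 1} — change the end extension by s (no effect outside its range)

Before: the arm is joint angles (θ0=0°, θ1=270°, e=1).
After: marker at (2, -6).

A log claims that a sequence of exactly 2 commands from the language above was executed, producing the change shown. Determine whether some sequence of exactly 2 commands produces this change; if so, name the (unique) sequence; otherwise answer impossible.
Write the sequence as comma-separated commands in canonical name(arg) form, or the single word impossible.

begin: joint angles (θ0=0°, θ1=270°, e=1)
[1] after extend(1): joint angles (θ0=0°, θ1=270°, e=2)
[2] after extend(1): joint angles (θ0=0°, θ1=270°, e=2)
uniquely the one of 49 2-step routes that fits.

extend(1), extend(1)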